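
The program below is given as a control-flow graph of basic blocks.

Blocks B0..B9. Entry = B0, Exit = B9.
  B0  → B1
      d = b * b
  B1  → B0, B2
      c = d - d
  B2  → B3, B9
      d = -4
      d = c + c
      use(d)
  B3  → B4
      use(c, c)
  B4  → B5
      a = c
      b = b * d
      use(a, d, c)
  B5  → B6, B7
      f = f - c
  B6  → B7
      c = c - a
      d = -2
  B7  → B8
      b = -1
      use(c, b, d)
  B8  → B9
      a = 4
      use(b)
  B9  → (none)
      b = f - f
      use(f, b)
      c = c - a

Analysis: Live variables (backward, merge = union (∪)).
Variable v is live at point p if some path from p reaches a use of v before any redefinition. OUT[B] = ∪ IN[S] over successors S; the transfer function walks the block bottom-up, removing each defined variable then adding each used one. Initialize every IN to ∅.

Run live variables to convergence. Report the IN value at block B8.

Fixpoint table:
  B0:  IN={a, b, f}  OUT={a, b, d, f}
  B1:  IN={a, b, d, f}  OUT={a, b, c, f}
  B2:  IN={a, b, c, f}  OUT={a, b, c, d, f}
  B3:  IN={b, c, d, f}  OUT={b, c, d, f}
  B4:  IN={b, c, d, f}  OUT={a, c, d, f}
  B5:  IN={a, c, d, f}  OUT={a, c, d, f}
  B6:  IN={a, c, f}  OUT={c, d, f}
  B7:  IN={c, d, f}  OUT={b, c, f}
  B8:  IN={b, c, f}  OUT={a, c, f}
  B9:  IN={a, c, f}  OUT={}

Merge at B8: OUT[B8] = IN[B9] = {a, c, f}
Applying B8's transfer function to that OUT value gives IN[B8] (row B8 above).

Answer: {b, c, f}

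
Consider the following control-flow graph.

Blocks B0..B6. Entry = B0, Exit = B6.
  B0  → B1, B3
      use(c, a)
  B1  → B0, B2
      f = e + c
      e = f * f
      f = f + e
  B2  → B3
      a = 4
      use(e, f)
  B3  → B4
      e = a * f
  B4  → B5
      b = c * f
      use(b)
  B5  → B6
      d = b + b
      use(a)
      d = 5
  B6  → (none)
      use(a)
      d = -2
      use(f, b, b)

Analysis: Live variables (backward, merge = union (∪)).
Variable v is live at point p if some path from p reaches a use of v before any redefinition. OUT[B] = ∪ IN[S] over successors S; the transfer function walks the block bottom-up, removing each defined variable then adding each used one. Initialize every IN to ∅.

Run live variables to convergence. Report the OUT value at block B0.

Converged values:
  B0: | IN={a, c, e, f} | OUT={a, c, e, f}
  B1: | IN={a, c, e} | OUT={a, c, e, f}
  B2: | IN={c, e, f} | OUT={a, c, f}
  B3: | IN={a, c, f} | OUT={a, c, f}
  B4: | IN={a, c, f} | OUT={a, b, f}
  B5: | IN={a, b, f} | OUT={a, b, f}
  B6: | IN={a, b, f} | OUT={}

Merge at B0: OUT[B0] = IN[B1] ⊔ IN[B3] = {a, c, e, f}

Answer: {a, c, e, f}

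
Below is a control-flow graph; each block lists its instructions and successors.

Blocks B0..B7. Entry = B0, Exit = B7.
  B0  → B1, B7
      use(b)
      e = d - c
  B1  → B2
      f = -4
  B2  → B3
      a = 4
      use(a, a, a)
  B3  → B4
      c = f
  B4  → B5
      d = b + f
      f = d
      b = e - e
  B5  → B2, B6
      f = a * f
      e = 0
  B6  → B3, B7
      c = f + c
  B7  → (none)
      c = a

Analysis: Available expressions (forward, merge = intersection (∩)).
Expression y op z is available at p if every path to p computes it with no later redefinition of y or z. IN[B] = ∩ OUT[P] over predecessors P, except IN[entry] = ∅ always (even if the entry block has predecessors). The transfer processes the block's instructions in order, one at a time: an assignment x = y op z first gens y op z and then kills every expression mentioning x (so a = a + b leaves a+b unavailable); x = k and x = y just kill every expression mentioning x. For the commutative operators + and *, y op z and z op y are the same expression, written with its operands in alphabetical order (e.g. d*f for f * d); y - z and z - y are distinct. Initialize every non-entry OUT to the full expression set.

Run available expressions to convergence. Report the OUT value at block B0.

Answer: {d-c}

Derivation:
Per-block solution:
  B0: | IN={} | OUT={d-c}
  B1: | IN={d-c} | OUT={d-c}
  B2: | IN={} | OUT={}
  B3: | IN={} | OUT={}
  B4: | IN={} | OUT={e-e}
  B5: | IN={e-e} | OUT={}
  B6: | IN={} | OUT={}
  B7: | IN={} | OUT={}

B0 is the boundary node: IN[B0] = {}
Applying B0's transfer function to that IN value gives OUT[B0] (row B0 above).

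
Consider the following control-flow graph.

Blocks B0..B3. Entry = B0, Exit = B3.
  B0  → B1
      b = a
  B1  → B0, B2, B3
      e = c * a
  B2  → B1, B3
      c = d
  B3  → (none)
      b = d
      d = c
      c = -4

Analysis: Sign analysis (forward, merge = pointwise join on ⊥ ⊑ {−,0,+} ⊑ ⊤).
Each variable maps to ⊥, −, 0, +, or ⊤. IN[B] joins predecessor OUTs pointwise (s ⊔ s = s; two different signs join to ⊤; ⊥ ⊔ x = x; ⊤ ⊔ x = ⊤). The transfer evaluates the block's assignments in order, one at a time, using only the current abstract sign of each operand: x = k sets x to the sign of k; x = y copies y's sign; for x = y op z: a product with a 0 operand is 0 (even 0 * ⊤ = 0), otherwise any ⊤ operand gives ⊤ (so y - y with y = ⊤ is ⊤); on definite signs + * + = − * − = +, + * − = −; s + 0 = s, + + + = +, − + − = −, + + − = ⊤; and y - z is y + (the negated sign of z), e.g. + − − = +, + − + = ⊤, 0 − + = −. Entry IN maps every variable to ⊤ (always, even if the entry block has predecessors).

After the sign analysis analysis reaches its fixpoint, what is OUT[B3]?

Fixpoint table:
  B0:   IN=(all ⊤)   OUT=(all ⊤)
  B1:   IN=(all ⊤)   OUT=(all ⊤)
  B2:   IN=(all ⊤)   OUT=(all ⊤)
  B3:   IN=(all ⊤)   OUT={c:-; rest ⊤}

Merge at B3: IN[B3] = OUT[B1] ⊔ OUT[B2] = {a: ⊤, b: ⊤, c: ⊤, d: ⊤, e: ⊤, f: ⊤}
Applying B3's transfer function to that IN value gives OUT[B3] (row B3 above).

Answer: {a: ⊤, b: ⊤, c: -, d: ⊤, e: ⊤, f: ⊤}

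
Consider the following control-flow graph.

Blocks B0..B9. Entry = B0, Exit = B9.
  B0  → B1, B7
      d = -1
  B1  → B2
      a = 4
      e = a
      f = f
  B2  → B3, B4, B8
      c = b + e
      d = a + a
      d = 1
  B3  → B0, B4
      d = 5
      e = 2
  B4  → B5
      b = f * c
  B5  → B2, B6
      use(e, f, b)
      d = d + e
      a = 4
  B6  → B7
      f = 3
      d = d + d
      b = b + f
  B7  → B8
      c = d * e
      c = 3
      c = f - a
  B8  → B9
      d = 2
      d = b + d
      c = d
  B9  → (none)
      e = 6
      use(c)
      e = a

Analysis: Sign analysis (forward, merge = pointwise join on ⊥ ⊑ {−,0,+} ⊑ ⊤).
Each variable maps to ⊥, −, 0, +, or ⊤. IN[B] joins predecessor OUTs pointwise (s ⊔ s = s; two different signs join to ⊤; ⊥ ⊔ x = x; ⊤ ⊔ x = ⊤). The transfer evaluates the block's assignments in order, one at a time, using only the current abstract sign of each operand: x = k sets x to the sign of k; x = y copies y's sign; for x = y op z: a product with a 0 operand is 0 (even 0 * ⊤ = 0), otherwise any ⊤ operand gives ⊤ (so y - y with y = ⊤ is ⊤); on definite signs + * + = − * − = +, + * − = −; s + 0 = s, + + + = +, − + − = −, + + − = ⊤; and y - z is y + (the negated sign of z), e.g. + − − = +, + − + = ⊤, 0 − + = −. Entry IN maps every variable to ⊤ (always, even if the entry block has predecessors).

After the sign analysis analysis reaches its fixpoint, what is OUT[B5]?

Answer: {a: +, b: ⊤, c: ⊤, d: +, e: +, f: ⊤}

Trace:
Fixpoint table:
  B0: | IN=(all ⊤) | OUT={d:-; rest ⊤}
  B1: | IN={d:-; rest ⊤} | OUT={a:+, d:-, e:+; rest ⊤}
  B2: | IN={a:+, e:+; rest ⊤} | OUT={a:+, d:+, e:+; rest ⊤}
  B3: | IN={a:+, d:+, e:+; rest ⊤} | OUT={a:+, d:+, e:+; rest ⊤}
  B4: | IN={a:+, d:+, e:+; rest ⊤} | OUT={a:+, d:+, e:+; rest ⊤}
  B5: | IN={a:+, d:+, e:+; rest ⊤} | OUT={a:+, d:+, e:+; rest ⊤}
  B6: | IN={a:+, d:+, e:+; rest ⊤} | OUT={a:+, d:+, e:+, f:+; rest ⊤}
  B7: | IN=(all ⊤) | OUT=(all ⊤)
  B8: | IN=(all ⊤) | OUT=(all ⊤)
  B9: | IN=(all ⊤) | OUT=(all ⊤)

Merge at B5: IN[B5] = OUT[B4] = {a: +, b: ⊤, c: ⊤, d: +, e: +, f: ⊤}
Applying B5's transfer function to that IN value gives OUT[B5] (row B5 above).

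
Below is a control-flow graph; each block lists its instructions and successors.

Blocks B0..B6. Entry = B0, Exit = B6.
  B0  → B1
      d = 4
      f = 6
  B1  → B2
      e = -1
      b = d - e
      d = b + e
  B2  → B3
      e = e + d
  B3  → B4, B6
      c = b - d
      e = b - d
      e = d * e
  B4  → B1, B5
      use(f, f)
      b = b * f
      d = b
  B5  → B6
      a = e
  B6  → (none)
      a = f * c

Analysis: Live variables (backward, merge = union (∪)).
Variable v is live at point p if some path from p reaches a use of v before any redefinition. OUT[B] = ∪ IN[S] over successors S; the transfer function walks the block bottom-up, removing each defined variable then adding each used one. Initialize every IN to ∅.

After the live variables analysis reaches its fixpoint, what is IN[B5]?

Answer: {c, e, f}

Trace:
Converged values:
  B0:  IN={}  OUT={d, f}
  B1:  IN={d, f}  OUT={b, d, e, f}
  B2:  IN={b, d, e, f}  OUT={b, d, f}
  B3:  IN={b, d, f}  OUT={b, c, e, f}
  B4:  IN={b, c, e, f}  OUT={c, d, e, f}
  B5:  IN={c, e, f}  OUT={c, f}
  B6:  IN={c, f}  OUT={}

Merge at B5: OUT[B5] = IN[B6] = {c, f}
Applying B5's transfer function to that OUT value gives IN[B5] (row B5 above).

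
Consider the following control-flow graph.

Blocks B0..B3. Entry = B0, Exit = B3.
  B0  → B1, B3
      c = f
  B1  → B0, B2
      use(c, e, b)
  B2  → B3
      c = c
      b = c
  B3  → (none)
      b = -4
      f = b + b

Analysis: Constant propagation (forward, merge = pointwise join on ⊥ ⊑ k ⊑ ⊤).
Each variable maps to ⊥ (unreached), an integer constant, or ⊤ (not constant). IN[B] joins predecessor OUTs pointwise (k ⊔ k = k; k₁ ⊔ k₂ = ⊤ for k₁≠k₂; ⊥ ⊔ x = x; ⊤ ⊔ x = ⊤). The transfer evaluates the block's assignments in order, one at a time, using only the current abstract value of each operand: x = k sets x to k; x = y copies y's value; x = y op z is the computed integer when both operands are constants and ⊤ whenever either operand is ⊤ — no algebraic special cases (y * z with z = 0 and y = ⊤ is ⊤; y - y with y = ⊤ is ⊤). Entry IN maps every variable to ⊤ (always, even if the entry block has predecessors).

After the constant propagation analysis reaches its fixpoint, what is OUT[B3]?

Answer: {a: ⊤, b: -4, c: ⊤, d: ⊤, e: ⊤, f: -8}

Trace:
Converged values:
  B0:   IN=(all ⊤)   OUT=(all ⊤)
  B1:   IN=(all ⊤)   OUT=(all ⊤)
  B2:   IN=(all ⊤)   OUT=(all ⊤)
  B3:   IN=(all ⊤)   OUT={b:-4, f:-8; rest ⊤}

Merge at B3: IN[B3] = OUT[B0] ⊔ OUT[B2] = {a: ⊤, b: ⊤, c: ⊤, d: ⊤, e: ⊤, f: ⊤}
Applying B3's transfer function to that IN value gives OUT[B3] (row B3 above).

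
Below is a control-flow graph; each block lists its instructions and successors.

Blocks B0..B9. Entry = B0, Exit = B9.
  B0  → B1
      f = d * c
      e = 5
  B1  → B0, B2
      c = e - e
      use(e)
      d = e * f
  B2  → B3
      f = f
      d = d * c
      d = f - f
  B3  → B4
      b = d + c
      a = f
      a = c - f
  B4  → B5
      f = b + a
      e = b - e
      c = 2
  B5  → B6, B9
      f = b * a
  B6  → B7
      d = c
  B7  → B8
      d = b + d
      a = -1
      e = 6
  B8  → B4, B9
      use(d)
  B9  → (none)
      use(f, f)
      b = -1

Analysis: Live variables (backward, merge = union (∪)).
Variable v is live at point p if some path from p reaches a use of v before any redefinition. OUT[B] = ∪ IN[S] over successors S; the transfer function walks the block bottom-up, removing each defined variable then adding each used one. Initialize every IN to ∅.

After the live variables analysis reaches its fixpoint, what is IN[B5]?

Per-block solution:
  B0:   IN={c, d}   OUT={e, f}
  B1:   IN={e, f}   OUT={c, d, e, f}
  B2:   IN={c, d, e, f}   OUT={c, d, e, f}
  B3:   IN={c, d, e, f}   OUT={a, b, e}
  B4:   IN={a, b, e}   OUT={a, b, c}
  B5:   IN={a, b, c}   OUT={b, c, f}
  B6:   IN={b, c, f}   OUT={b, d, f}
  B7:   IN={b, d, f}   OUT={a, b, d, e, f}
  B8:   IN={a, b, d, e, f}   OUT={a, b, e, f}
  B9:   IN={f}   OUT={}

Merge at B5: OUT[B5] = IN[B6] ⊔ IN[B9] = {b, c, f}
Applying B5's transfer function to that OUT value gives IN[B5] (row B5 above).

Answer: {a, b, c}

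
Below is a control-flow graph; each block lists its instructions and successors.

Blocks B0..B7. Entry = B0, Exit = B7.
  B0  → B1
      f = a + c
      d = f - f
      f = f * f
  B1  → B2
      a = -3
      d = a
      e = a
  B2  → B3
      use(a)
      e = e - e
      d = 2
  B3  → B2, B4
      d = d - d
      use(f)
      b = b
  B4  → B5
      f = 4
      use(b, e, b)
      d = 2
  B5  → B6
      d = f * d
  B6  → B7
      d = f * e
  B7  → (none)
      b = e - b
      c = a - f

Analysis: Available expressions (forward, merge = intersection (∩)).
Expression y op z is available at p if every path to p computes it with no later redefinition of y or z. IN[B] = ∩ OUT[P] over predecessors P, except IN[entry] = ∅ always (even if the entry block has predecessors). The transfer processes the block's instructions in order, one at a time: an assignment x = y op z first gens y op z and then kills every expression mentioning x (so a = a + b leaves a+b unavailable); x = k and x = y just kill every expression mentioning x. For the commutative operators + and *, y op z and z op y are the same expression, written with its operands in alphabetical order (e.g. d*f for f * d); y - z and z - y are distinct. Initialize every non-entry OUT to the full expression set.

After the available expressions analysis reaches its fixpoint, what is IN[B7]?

Fixpoint table:
  B0:   IN={}   OUT={a+c}
  B1:   IN={a+c}   OUT={}
  B2:   IN={}   OUT={}
  B3:   IN={}   OUT={}
  B4:   IN={}   OUT={}
  B5:   IN={}   OUT={}
  B6:   IN={}   OUT={e*f}
  B7:   IN={e*f}   OUT={a-f, e*f}

Merge at B7: IN[B7] = OUT[B6] = {e*f}

Answer: {e*f}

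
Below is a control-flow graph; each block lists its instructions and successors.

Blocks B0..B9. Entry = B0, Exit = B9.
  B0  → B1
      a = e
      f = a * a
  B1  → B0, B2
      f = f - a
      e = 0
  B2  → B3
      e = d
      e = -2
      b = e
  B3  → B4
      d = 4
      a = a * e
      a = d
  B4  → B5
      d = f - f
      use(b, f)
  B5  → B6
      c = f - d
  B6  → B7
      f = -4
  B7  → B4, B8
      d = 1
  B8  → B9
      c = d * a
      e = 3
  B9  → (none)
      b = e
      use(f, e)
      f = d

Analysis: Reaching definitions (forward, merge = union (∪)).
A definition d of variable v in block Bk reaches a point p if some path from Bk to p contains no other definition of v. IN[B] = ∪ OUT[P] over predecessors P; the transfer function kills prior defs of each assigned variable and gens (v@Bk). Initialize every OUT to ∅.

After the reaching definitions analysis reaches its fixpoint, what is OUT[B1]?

Answer: {a@B0, e@B1, f@B1}

Trace:
Converged values:
  B0:   IN={a@B0, e@B1, f@B1}   OUT={a@B0, e@B1, f@B0}
  B1:   IN={a@B0, e@B1, f@B0}   OUT={a@B0, e@B1, f@B1}
  B2:   IN={a@B0, e@B1, f@B1}   OUT={a@B0, b@B2, e@B2, f@B1}
  B3:   IN={a@B0, b@B2, e@B2, f@B1}   OUT={a@B3, b@B2, d@B3, e@B2, f@B1}
  B4:   IN={a@B3, b@B2, c@B5, d@B3, d@B7, e@B2, f@B1, f@B6}   OUT={a@B3, b@B2, c@B5, d@B4, e@B2, f@B1, f@B6}
  B5:   IN={a@B3, b@B2, c@B5, d@B4, e@B2, f@B1, f@B6}   OUT={a@B3, b@B2, c@B5, d@B4, e@B2, f@B1, f@B6}
  B6:   IN={a@B3, b@B2, c@B5, d@B4, e@B2, f@B1, f@B6}   OUT={a@B3, b@B2, c@B5, d@B4, e@B2, f@B6}
  B7:   IN={a@B3, b@B2, c@B5, d@B4, e@B2, f@B6}   OUT={a@B3, b@B2, c@B5, d@B7, e@B2, f@B6}
  B8:   IN={a@B3, b@B2, c@B5, d@B7, e@B2, f@B6}   OUT={a@B3, b@B2, c@B8, d@B7, e@B8, f@B6}
  B9:   IN={a@B3, b@B2, c@B8, d@B7, e@B8, f@B6}   OUT={a@B3, b@B9, c@B8, d@B7, e@B8, f@B9}

Merge at B1: IN[B1] = OUT[B0] = {a@B0, e@B1, f@B0}
Applying B1's transfer function to that IN value gives OUT[B1] (row B1 above).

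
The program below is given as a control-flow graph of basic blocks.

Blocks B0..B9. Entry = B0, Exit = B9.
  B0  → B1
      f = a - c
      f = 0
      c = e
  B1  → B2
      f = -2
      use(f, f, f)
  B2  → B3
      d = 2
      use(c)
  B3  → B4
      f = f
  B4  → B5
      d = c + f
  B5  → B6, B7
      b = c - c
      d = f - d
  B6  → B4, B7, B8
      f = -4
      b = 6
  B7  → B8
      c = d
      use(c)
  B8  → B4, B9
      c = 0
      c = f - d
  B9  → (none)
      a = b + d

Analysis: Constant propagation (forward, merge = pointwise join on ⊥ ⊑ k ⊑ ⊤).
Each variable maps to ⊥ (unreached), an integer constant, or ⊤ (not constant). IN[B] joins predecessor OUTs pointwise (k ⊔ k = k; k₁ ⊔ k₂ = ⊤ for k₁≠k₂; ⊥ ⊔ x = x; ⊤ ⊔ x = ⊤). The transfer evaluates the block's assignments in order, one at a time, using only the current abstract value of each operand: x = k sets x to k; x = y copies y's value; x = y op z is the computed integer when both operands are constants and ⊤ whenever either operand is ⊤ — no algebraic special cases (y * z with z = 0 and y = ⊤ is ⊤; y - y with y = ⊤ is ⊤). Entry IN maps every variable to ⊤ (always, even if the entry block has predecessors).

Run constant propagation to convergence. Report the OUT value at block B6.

Converged values:
  B0: | IN=(all ⊤) | OUT={f:0; rest ⊤}
  B1: | IN={f:0; rest ⊤} | OUT={f:-2; rest ⊤}
  B2: | IN={f:-2; rest ⊤} | OUT={d:2, f:-2; rest ⊤}
  B3: | IN={d:2, f:-2; rest ⊤} | OUT={d:2, f:-2; rest ⊤}
  B4: | IN=(all ⊤) | OUT=(all ⊤)
  B5: | IN=(all ⊤) | OUT=(all ⊤)
  B6: | IN=(all ⊤) | OUT={b:6, f:-4; rest ⊤}
  B7: | IN=(all ⊤) | OUT=(all ⊤)
  B8: | IN=(all ⊤) | OUT=(all ⊤)
  B9: | IN=(all ⊤) | OUT=(all ⊤)

Merge at B6: IN[B6] = OUT[B5] = {a: ⊤, b: ⊤, c: ⊤, d: ⊤, e: ⊤, f: ⊤}
Applying B6's transfer function to that IN value gives OUT[B6] (row B6 above).

Answer: {a: ⊤, b: 6, c: ⊤, d: ⊤, e: ⊤, f: -4}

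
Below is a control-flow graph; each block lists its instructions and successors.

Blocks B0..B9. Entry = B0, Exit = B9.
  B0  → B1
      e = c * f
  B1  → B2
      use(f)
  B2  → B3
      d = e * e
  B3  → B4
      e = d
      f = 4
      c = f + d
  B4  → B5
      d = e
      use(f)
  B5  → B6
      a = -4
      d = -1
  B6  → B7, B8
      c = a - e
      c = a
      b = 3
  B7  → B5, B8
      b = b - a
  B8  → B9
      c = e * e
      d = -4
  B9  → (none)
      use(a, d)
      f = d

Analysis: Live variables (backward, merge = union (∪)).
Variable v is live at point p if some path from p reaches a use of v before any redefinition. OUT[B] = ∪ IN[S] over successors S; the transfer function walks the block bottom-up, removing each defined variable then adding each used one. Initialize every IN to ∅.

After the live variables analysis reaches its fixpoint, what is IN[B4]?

Answer: {e, f}

Working:
Fixpoint table:
  B0:  IN={c, f}  OUT={e, f}
  B1:  IN={e, f}  OUT={e}
  B2:  IN={e}  OUT={d}
  B3:  IN={d}  OUT={e, f}
  B4:  IN={e, f}  OUT={e}
  B5:  IN={e}  OUT={a, e}
  B6:  IN={a, e}  OUT={a, b, e}
  B7:  IN={a, b, e}  OUT={a, e}
  B8:  IN={a, e}  OUT={a, d}
  B9:  IN={a, d}  OUT={}

Merge at B4: OUT[B4] = IN[B5] = {e}
Applying B4's transfer function to that OUT value gives IN[B4] (row B4 above).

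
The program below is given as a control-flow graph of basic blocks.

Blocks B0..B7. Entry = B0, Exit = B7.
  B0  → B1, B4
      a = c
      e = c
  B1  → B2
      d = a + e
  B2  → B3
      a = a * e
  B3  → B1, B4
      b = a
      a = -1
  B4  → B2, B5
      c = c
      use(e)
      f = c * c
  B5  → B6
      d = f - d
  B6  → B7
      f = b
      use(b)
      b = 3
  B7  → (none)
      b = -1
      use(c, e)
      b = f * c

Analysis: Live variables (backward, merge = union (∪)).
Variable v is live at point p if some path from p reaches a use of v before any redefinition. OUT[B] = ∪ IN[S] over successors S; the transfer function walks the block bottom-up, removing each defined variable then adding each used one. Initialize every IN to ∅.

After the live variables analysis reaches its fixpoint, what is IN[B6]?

Per-block solution:
  B0:   IN={b, c, d}   OUT={a, b, c, d, e}
  B1:   IN={a, c, e}   OUT={a, c, d, e}
  B2:   IN={a, c, d, e}   OUT={a, c, d, e}
  B3:   IN={a, c, d, e}   OUT={a, b, c, d, e}
  B4:   IN={a, b, c, d, e}   OUT={a, b, c, d, e, f}
  B5:   IN={b, c, d, e, f}   OUT={b, c, e}
  B6:   IN={b, c, e}   OUT={c, e, f}
  B7:   IN={c, e, f}   OUT={}

Merge at B6: OUT[B6] = IN[B7] = {c, e, f}
Applying B6's transfer function to that OUT value gives IN[B6] (row B6 above).

Answer: {b, c, e}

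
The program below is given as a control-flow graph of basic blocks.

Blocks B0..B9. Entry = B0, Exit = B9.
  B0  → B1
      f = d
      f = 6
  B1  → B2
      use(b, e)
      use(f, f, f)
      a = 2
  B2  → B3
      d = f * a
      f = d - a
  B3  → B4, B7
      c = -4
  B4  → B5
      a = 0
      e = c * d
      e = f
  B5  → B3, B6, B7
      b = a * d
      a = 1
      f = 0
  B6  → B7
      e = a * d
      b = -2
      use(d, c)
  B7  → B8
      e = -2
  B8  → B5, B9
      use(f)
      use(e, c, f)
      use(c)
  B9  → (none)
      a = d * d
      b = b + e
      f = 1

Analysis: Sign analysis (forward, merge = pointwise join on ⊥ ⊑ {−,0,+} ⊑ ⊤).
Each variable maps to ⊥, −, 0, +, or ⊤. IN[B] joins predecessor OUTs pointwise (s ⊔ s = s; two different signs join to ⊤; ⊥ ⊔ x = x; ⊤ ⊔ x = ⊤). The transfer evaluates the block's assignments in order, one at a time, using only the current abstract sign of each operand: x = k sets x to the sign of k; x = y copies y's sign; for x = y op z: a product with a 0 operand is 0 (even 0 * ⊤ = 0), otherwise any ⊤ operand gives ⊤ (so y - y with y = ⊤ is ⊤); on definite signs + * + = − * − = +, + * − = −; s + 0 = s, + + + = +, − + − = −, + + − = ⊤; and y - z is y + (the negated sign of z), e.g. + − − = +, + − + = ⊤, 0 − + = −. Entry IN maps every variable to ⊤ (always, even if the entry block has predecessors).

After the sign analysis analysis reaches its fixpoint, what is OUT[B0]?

Answer: {a: ⊤, b: ⊤, c: ⊤, d: ⊤, e: ⊤, f: +}

Working:
Fixpoint table:
  B0:   IN=(all ⊤)   OUT={f:+; rest ⊤}
  B1:   IN={f:+; rest ⊤}   OUT={a:+, f:+; rest ⊤}
  B2:   IN={a:+, f:+; rest ⊤}   OUT={a:+, d:+; rest ⊤}
  B3:   IN={a:+, d:+; rest ⊤}   OUT={a:+, c:-, d:+; rest ⊤}
  B4:   IN={a:+, c:-, d:+; rest ⊤}   OUT={a:0, c:-, d:+; rest ⊤}
  B5:   IN={c:-, d:+; rest ⊤}   OUT={a:+, c:-, d:+, f:0; rest ⊤}
  B6:   IN={a:+, c:-, d:+, f:0; rest ⊤}   OUT={a:+, b:-, c:-, d:+, e:+, f:0; rest ⊤}
  B7:   IN={a:+, c:-, d:+; rest ⊤}   OUT={a:+, c:-, d:+, e:-; rest ⊤}
  B8:   IN={a:+, c:-, d:+, e:-; rest ⊤}   OUT={a:+, c:-, d:+, e:-; rest ⊤}
  B9:   IN={a:+, c:-, d:+, e:-; rest ⊤}   OUT={a:+, c:-, d:+, e:-, f:+; rest ⊤}

B0 is the boundary node: IN[B0] = {a: ⊤, b: ⊤, c: ⊤, d: ⊤, e: ⊤, f: ⊤}
Applying B0's transfer function to that IN value gives OUT[B0] (row B0 above).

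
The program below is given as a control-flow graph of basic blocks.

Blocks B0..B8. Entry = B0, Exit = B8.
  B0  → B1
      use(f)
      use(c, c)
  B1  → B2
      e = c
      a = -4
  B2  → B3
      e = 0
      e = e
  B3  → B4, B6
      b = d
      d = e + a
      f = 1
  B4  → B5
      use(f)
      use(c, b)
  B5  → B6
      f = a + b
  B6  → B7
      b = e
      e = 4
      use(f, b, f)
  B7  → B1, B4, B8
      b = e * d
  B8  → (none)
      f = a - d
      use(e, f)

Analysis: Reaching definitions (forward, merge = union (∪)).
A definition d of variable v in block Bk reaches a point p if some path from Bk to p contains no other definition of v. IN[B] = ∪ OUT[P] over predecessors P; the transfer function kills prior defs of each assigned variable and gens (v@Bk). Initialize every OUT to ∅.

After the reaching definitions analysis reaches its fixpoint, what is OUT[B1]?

Answer: {a@B1, b@B7, d@B3, e@B1, f@B3, f@B5}

Derivation:
Per-block solution:
  B0:   IN={}   OUT={}
  B1:   IN={a@B1, b@B7, d@B3, e@B6, f@B3, f@B5}   OUT={a@B1, b@B7, d@B3, e@B1, f@B3, f@B5}
  B2:   IN={a@B1, b@B7, d@B3, e@B1, f@B3, f@B5}   OUT={a@B1, b@B7, d@B3, e@B2, f@B3, f@B5}
  B3:   IN={a@B1, b@B7, d@B3, e@B2, f@B3, f@B5}   OUT={a@B1, b@B3, d@B3, e@B2, f@B3}
  B4:   IN={a@B1, b@B3, b@B7, d@B3, e@B2, e@B6, f@B3, f@B5}   OUT={a@B1, b@B3, b@B7, d@B3, e@B2, e@B6, f@B3, f@B5}
  B5:   IN={a@B1, b@B3, b@B7, d@B3, e@B2, e@B6, f@B3, f@B5}   OUT={a@B1, b@B3, b@B7, d@B3, e@B2, e@B6, f@B5}
  B6:   IN={a@B1, b@B3, b@B7, d@B3, e@B2, e@B6, f@B3, f@B5}   OUT={a@B1, b@B6, d@B3, e@B6, f@B3, f@B5}
  B7:   IN={a@B1, b@B6, d@B3, e@B6, f@B3, f@B5}   OUT={a@B1, b@B7, d@B3, e@B6, f@B3, f@B5}
  B8:   IN={a@B1, b@B7, d@B3, e@B6, f@B3, f@B5}   OUT={a@B1, b@B7, d@B3, e@B6, f@B8}

Merge at B1: IN[B1] = OUT[B0] ⊔ OUT[B7] = {a@B1, b@B7, d@B3, e@B6, f@B3, f@B5}
Applying B1's transfer function to that IN value gives OUT[B1] (row B1 above).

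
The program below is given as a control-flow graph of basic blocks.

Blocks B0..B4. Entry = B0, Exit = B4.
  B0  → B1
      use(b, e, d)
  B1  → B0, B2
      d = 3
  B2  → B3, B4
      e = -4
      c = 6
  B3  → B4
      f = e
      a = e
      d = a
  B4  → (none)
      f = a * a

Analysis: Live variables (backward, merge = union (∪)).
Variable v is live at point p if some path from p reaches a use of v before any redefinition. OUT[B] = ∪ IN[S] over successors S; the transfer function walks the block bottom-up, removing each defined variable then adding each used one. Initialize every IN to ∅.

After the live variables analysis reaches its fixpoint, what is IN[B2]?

Fixpoint table:
  B0:  IN={a, b, d, e}  OUT={a, b, e}
  B1:  IN={a, b, e}  OUT={a, b, d, e}
  B2:  IN={a}  OUT={a, e}
  B3:  IN={e}  OUT={a}
  B4:  IN={a}  OUT={}

Merge at B2: OUT[B2] = IN[B3] ⊔ IN[B4] = {a, e}
Applying B2's transfer function to that OUT value gives IN[B2] (row B2 above).

Answer: {a}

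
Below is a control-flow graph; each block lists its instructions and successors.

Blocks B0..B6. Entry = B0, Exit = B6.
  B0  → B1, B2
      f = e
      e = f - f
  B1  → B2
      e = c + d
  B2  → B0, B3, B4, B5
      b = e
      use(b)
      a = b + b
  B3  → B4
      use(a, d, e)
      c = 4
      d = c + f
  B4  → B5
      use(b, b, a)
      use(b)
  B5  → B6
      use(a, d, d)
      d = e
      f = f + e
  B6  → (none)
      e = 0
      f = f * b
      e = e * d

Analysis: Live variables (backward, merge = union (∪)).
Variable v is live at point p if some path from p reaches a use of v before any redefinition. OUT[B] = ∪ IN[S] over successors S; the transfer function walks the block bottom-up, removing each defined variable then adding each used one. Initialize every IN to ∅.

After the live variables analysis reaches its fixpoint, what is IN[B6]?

Answer: {b, d, f}

Working:
Per-block solution:
  B0:   IN={c, d, e}   OUT={c, d, e, f}
  B1:   IN={c, d, f}   OUT={c, d, e, f}
  B2:   IN={c, d, e, f}   OUT={a, b, c, d, e, f}
  B3:   IN={a, b, d, e, f}   OUT={a, b, d, e, f}
  B4:   IN={a, b, d, e, f}   OUT={a, b, d, e, f}
  B5:   IN={a, b, d, e, f}   OUT={b, d, f}
  B6:   IN={b, d, f}   OUT={}

B6 is the boundary node: OUT[B6] = {}
Applying B6's transfer function to that OUT value gives IN[B6] (row B6 above).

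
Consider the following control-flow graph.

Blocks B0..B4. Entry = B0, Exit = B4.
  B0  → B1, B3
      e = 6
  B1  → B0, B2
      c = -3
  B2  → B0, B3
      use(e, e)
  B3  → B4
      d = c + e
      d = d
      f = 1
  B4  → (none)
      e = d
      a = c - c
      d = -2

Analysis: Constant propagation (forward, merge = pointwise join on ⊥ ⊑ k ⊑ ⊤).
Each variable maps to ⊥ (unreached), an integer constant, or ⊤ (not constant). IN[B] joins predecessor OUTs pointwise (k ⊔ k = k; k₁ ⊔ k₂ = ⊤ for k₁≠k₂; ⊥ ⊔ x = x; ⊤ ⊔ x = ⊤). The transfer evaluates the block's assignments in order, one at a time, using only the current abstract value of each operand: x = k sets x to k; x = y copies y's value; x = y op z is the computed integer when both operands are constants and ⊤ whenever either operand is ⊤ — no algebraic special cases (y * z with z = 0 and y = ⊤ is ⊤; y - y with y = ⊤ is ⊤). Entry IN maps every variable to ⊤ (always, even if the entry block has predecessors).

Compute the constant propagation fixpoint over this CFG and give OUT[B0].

Answer: {a: ⊤, b: ⊤, c: ⊤, d: ⊤, e: 6, f: ⊤}

Trace:
Fixpoint table:
  B0: | IN=(all ⊤) | OUT={e:6; rest ⊤}
  B1: | IN={e:6; rest ⊤} | OUT={c:-3, e:6; rest ⊤}
  B2: | IN={c:-3, e:6; rest ⊤} | OUT={c:-3, e:6; rest ⊤}
  B3: | IN={e:6; rest ⊤} | OUT={e:6, f:1; rest ⊤}
  B4: | IN={e:6, f:1; rest ⊤} | OUT={d:-2, f:1; rest ⊤}

Merge at B0 (entry node, so the boundary value (all ⊤) is joined with the incoming edge(s)): IN[B0] = (all ⊤) ⊔ OUT[B1] ⊔ OUT[B2] = {a: ⊤, b: ⊤, c: ⊤, d: ⊤, e: ⊤, f: ⊤}
Applying B0's transfer function to that IN value gives OUT[B0] (row B0 above).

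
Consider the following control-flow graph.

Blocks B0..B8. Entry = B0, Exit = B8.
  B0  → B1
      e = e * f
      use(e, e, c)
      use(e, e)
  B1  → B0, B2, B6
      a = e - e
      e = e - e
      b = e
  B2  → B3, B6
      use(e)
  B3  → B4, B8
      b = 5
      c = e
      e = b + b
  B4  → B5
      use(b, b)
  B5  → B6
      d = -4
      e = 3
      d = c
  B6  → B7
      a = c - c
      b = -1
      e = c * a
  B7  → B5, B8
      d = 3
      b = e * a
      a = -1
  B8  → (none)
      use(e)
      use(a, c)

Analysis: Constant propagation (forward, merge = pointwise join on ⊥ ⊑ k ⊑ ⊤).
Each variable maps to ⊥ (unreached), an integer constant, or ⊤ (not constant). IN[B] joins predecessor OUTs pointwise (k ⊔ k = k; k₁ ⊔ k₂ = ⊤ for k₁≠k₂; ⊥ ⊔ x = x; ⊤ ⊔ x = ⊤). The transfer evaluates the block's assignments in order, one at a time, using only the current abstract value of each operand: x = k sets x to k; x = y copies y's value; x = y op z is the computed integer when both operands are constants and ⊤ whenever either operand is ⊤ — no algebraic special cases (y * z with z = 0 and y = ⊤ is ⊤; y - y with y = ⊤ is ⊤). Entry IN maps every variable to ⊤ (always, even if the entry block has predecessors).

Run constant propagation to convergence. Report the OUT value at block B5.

Answer: {a: ⊤, b: ⊤, c: ⊤, d: ⊤, e: 3, f: ⊤}

Working:
Fixpoint table:
  B0: | IN=(all ⊤) | OUT=(all ⊤)
  B1: | IN=(all ⊤) | OUT=(all ⊤)
  B2: | IN=(all ⊤) | OUT=(all ⊤)
  B3: | IN=(all ⊤) | OUT={b:5, e:10; rest ⊤}
  B4: | IN={b:5, e:10; rest ⊤} | OUT={b:5, e:10; rest ⊤}
  B5: | IN=(all ⊤) | OUT={e:3; rest ⊤}
  B6: | IN=(all ⊤) | OUT={b:-1; rest ⊤}
  B7: | IN={b:-1; rest ⊤} | OUT={a:-1, d:3; rest ⊤}
  B8: | IN=(all ⊤) | OUT=(all ⊤)

Merge at B5: IN[B5] = OUT[B4] ⊔ OUT[B7] = {a: ⊤, b: ⊤, c: ⊤, d: ⊤, e: ⊤, f: ⊤}
Applying B5's transfer function to that IN value gives OUT[B5] (row B5 above).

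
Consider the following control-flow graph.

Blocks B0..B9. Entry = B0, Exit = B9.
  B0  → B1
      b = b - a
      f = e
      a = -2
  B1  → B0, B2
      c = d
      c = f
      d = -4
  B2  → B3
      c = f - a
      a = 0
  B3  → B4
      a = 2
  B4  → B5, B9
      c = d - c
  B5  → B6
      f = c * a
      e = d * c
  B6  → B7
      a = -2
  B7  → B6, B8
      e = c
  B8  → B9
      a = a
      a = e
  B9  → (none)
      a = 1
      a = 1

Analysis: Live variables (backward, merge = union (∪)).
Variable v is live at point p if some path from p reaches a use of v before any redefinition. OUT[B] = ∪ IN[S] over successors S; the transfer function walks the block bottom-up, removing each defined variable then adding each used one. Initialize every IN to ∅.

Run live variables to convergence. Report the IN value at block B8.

Fixpoint table:
  B0:  IN={a, b, d, e}  OUT={a, b, d, e, f}
  B1:  IN={a, b, d, e, f}  OUT={a, b, d, e, f}
  B2:  IN={a, d, f}  OUT={c, d}
  B3:  IN={c, d}  OUT={a, c, d}
  B4:  IN={a, c, d}  OUT={a, c, d}
  B5:  IN={a, c, d}  OUT={c}
  B6:  IN={c}  OUT={a, c}
  B7:  IN={a, c}  OUT={a, c, e}
  B8:  IN={a, e}  OUT={}
  B9:  IN={}  OUT={}

Merge at B8: OUT[B8] = IN[B9] = {}
Applying B8's transfer function to that OUT value gives IN[B8] (row B8 above).

Answer: {a, e}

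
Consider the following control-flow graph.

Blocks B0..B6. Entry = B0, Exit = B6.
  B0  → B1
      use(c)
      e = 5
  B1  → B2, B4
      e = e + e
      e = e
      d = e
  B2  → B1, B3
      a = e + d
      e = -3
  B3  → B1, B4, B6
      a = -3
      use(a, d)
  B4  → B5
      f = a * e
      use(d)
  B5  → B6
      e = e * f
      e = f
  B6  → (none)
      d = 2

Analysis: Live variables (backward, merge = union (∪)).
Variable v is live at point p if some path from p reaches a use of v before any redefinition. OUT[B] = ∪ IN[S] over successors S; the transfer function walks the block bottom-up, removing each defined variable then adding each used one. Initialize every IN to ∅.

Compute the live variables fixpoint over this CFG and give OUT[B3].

Converged values:
  B0:  IN={a, c}  OUT={a, e}
  B1:  IN={a, e}  OUT={a, d, e}
  B2:  IN={d, e}  OUT={a, d, e}
  B3:  IN={d, e}  OUT={a, d, e}
  B4:  IN={a, d, e}  OUT={e, f}
  B5:  IN={e, f}  OUT={}
  B6:  IN={}  OUT={}

Merge at B3: OUT[B3] = IN[B1] ⊔ IN[B4] ⊔ IN[B6] = {a, d, e}

Answer: {a, d, e}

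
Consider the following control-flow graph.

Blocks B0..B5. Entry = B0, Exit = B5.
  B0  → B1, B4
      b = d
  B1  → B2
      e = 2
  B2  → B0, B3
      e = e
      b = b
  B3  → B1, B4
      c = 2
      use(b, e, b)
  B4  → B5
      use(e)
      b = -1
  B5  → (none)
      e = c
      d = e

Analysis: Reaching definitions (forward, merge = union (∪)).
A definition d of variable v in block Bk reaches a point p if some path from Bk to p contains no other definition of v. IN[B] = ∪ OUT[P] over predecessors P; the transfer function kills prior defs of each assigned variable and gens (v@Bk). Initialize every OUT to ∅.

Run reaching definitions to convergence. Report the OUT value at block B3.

Converged values:
  B0:  IN={b@B2, c@B3, e@B2}  OUT={b@B0, c@B3, e@B2}
  B1:  IN={b@B0, b@B2, c@B3, e@B2}  OUT={b@B0, b@B2, c@B3, e@B1}
  B2:  IN={b@B0, b@B2, c@B3, e@B1}  OUT={b@B2, c@B3, e@B2}
  B3:  IN={b@B2, c@B3, e@B2}  OUT={b@B2, c@B3, e@B2}
  B4:  IN={b@B0, b@B2, c@B3, e@B2}  OUT={b@B4, c@B3, e@B2}
  B5:  IN={b@B4, c@B3, e@B2}  OUT={b@B4, c@B3, d@B5, e@B5}

Merge at B3: IN[B3] = OUT[B2] = {b@B2, c@B3, e@B2}
Applying B3's transfer function to that IN value gives OUT[B3] (row B3 above).

Answer: {b@B2, c@B3, e@B2}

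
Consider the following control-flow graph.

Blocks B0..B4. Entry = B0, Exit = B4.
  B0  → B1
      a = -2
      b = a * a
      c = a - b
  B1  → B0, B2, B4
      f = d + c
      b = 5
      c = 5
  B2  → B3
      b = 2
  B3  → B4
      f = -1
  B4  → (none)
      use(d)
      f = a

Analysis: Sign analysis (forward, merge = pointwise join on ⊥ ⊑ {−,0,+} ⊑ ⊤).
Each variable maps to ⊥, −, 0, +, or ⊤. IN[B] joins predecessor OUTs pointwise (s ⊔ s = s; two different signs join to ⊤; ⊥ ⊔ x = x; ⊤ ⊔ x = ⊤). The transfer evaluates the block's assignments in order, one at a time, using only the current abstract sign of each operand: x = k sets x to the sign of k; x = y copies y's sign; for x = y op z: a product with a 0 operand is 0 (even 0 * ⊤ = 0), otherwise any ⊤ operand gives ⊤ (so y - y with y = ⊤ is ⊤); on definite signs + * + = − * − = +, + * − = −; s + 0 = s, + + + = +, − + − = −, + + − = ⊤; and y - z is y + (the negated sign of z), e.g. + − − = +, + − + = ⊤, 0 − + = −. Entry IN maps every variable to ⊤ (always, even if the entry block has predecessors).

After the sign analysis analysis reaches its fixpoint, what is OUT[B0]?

Per-block solution:
  B0: | IN=(all ⊤) | OUT={a:-, b:+, c:-; rest ⊤}
  B1: | IN={a:-, b:+, c:-; rest ⊤} | OUT={a:-, b:+, c:+; rest ⊤}
  B2: | IN={a:-, b:+, c:+; rest ⊤} | OUT={a:-, b:+, c:+; rest ⊤}
  B3: | IN={a:-, b:+, c:+; rest ⊤} | OUT={a:-, b:+, c:+, f:-; rest ⊤}
  B4: | IN={a:-, b:+, c:+; rest ⊤} | OUT={a:-, b:+, c:+, f:-; rest ⊤}

Merge at B0 (entry node, so the boundary value (all ⊤) is joined with the incoming edge(s)): IN[B0] = (all ⊤) ⊔ OUT[B1] = {a: ⊤, b: ⊤, c: ⊤, d: ⊤, e: ⊤, f: ⊤}
Applying B0's transfer function to that IN value gives OUT[B0] (row B0 above).

Answer: {a: -, b: +, c: -, d: ⊤, e: ⊤, f: ⊤}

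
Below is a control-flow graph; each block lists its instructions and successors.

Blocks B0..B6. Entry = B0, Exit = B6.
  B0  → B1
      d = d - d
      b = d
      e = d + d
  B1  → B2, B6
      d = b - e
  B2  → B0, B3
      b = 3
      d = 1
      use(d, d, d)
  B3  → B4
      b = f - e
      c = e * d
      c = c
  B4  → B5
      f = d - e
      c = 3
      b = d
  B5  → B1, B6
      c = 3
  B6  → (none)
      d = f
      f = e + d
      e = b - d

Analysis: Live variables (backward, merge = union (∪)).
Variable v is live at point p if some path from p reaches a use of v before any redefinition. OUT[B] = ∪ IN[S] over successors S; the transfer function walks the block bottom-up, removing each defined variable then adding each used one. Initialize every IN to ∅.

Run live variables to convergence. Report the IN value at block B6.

Fixpoint table:
  B0: | IN={d, f} | OUT={b, e, f}
  B1: | IN={b, e, f} | OUT={b, e, f}
  B2: | IN={e, f} | OUT={d, e, f}
  B3: | IN={d, e, f} | OUT={d, e}
  B4: | IN={d, e} | OUT={b, e, f}
  B5: | IN={b, e, f} | OUT={b, e, f}
  B6: | IN={b, e, f} | OUT={}

B6 is the boundary node: OUT[B6] = {}
Applying B6's transfer function to that OUT value gives IN[B6] (row B6 above).

Answer: {b, e, f}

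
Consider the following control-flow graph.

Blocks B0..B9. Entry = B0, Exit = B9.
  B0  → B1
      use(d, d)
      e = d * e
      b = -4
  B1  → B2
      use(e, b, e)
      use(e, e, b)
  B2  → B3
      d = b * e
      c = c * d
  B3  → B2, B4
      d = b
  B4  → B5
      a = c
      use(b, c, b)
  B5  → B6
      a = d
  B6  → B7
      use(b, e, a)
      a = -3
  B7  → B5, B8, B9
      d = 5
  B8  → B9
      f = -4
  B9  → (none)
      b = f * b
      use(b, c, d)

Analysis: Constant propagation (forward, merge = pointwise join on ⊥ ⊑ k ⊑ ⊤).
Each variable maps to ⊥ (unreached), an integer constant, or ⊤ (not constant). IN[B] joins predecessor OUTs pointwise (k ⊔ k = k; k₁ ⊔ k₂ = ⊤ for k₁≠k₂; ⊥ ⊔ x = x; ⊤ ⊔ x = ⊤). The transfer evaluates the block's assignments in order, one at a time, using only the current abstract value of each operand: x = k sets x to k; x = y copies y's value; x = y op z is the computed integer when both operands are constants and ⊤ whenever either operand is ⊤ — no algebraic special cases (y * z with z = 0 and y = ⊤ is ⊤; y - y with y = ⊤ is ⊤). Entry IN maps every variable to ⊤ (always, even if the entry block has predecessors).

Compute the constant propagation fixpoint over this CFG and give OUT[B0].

Fixpoint table:
  B0:   IN=(all ⊤)   OUT={b:-4; rest ⊤}
  B1:   IN={b:-4; rest ⊤}   OUT={b:-4; rest ⊤}
  B2:   IN={b:-4; rest ⊤}   OUT={b:-4; rest ⊤}
  B3:   IN={b:-4; rest ⊤}   OUT={b:-4, d:-4; rest ⊤}
  B4:   IN={b:-4, d:-4; rest ⊤}   OUT={b:-4, d:-4; rest ⊤}
  B5:   IN={b:-4; rest ⊤}   OUT={b:-4; rest ⊤}
  B6:   IN={b:-4; rest ⊤}   OUT={a:-3, b:-4; rest ⊤}
  B7:   IN={a:-3, b:-4; rest ⊤}   OUT={a:-3, b:-4, d:5; rest ⊤}
  B8:   IN={a:-3, b:-4, d:5; rest ⊤}   OUT={a:-3, b:-4, d:5, f:-4; rest ⊤}
  B9:   IN={a:-3, b:-4, d:5; rest ⊤}   OUT={a:-3, d:5; rest ⊤}

B0 is the boundary node: IN[B0] = {a: ⊤, b: ⊤, c: ⊤, d: ⊤, e: ⊤, f: ⊤}
Applying B0's transfer function to that IN value gives OUT[B0] (row B0 above).

Answer: {a: ⊤, b: -4, c: ⊤, d: ⊤, e: ⊤, f: ⊤}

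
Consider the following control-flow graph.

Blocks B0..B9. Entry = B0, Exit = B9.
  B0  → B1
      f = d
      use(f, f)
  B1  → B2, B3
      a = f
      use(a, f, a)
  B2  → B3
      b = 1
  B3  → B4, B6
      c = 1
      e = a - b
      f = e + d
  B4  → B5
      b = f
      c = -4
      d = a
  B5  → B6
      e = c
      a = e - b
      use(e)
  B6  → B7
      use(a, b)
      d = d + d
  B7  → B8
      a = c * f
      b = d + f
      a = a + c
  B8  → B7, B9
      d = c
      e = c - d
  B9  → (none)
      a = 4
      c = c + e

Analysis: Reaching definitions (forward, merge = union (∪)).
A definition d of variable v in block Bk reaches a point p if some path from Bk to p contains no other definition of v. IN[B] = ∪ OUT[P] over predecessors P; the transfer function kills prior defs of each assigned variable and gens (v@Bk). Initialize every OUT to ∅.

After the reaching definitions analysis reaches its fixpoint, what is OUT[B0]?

Answer: {f@B0}

Working:
Per-block solution:
  B0:   IN={}   OUT={f@B0}
  B1:   IN={f@B0}   OUT={a@B1, f@B0}
  B2:   IN={a@B1, f@B0}   OUT={a@B1, b@B2, f@B0}
  B3:   IN={a@B1, b@B2, f@B0}   OUT={a@B1, b@B2, c@B3, e@B3, f@B3}
  B4:   IN={a@B1, b@B2, c@B3, e@B3, f@B3}   OUT={a@B1, b@B4, c@B4, d@B4, e@B3, f@B3}
  B5:   IN={a@B1, b@B4, c@B4, d@B4, e@B3, f@B3}   OUT={a@B5, b@B4, c@B4, d@B4, e@B5, f@B3}
  B6:   IN={a@B1, a@B5, b@B2, b@B4, c@B3, c@B4, d@B4, e@B3, e@B5, f@B3}   OUT={a@B1, a@B5, b@B2, b@B4, c@B3, c@B4, d@B6, e@B3, e@B5, f@B3}
  B7:   IN={a@B1, a@B5, a@B7, b@B2, b@B4, b@B7, c@B3, c@B4, d@B6, d@B8, e@B3, e@B5, e@B8, f@B3}   OUT={a@B7, b@B7, c@B3, c@B4, d@B6, d@B8, e@B3, e@B5, e@B8, f@B3}
  B8:   IN={a@B7, b@B7, c@B3, c@B4, d@B6, d@B8, e@B3, e@B5, e@B8, f@B3}   OUT={a@B7, b@B7, c@B3, c@B4, d@B8, e@B8, f@B3}
  B9:   IN={a@B7, b@B7, c@B3, c@B4, d@B8, e@B8, f@B3}   OUT={a@B9, b@B7, c@B9, d@B8, e@B8, f@B3}

B0 is the boundary node: IN[B0] = {}
Applying B0's transfer function to that IN value gives OUT[B0] (row B0 above).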